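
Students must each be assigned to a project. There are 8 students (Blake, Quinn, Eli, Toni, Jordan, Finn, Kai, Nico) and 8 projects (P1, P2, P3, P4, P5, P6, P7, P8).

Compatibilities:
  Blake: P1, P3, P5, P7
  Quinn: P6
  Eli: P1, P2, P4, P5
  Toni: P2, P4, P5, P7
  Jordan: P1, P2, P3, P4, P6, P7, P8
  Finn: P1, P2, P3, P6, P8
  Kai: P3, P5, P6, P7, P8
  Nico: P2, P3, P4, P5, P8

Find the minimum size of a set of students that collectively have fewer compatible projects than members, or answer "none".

none

A matching saturating every student exists, for instance Blake→P1, Quinn→P6, Eli→P5, Toni→P4, Jordan→P2, Finn→P8, Kai→P7, Nico→P3.
By Hall's marriage theorem, this means |N(S)| ≥ |S| for every subset S, so no violating subset exists.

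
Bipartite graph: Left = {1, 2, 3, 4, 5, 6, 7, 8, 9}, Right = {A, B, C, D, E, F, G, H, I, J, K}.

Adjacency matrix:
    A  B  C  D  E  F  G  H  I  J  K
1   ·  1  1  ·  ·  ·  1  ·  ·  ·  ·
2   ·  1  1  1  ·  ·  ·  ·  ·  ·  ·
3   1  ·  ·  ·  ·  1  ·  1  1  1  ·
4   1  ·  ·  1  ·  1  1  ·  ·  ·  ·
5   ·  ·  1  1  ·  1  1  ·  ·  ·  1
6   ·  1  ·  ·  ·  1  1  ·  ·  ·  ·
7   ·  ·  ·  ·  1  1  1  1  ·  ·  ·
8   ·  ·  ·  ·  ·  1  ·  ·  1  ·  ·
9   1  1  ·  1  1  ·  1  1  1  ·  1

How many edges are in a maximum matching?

One maximum matching: 1→B, 2→C, 3→J, 4→D, 5→K, 6→F, 7→H, 8→I, 9→G.
All 9 left vertices are matched, so no larger matching exists.

9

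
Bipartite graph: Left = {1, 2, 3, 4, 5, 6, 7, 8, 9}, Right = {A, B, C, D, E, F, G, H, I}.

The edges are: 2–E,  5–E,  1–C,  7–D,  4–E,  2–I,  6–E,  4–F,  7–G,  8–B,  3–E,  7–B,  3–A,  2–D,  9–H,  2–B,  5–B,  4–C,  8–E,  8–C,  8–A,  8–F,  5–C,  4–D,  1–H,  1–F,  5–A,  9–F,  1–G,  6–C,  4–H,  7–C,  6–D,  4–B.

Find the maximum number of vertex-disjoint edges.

9

One maximum matching: 1→C, 2→I, 3→E, 4→H, 5→B, 6→D, 7→G, 8→A, 9→F.
This saturates every left vertex, so 9 is the maximum.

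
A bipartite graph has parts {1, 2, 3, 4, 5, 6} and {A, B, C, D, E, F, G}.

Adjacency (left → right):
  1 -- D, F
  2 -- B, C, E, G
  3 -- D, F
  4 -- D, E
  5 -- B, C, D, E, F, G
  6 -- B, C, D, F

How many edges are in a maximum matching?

6

One maximum matching: 1–D, 2–C, 3–F, 4–E, 5–G, 6–B.
This saturates every left vertex, so 6 is the maximum.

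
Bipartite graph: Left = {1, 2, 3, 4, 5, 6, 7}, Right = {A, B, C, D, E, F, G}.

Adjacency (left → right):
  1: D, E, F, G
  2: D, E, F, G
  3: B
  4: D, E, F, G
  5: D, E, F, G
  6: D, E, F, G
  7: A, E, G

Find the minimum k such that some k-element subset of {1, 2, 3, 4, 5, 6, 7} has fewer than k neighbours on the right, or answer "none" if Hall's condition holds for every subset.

Take S = {1, 2, 4, 5, 6}. Its neighbourhood is {D, E, F, G}, so |N(S)| = 4 < |S| = 5.
Every subset of size less than 5 has at least as many neighbours as members, so 5 is the minimum.

5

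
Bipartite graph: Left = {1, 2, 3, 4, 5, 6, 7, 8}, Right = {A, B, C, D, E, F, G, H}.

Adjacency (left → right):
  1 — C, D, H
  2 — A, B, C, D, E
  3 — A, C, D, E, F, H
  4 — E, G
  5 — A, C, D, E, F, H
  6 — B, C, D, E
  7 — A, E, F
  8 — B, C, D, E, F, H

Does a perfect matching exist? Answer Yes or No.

Yes

One maximum matching: 1–D, 2–B, 3–A, 4–G, 5–H, 6–C, 7–F, 8–E.
All 8 left vertices are covered.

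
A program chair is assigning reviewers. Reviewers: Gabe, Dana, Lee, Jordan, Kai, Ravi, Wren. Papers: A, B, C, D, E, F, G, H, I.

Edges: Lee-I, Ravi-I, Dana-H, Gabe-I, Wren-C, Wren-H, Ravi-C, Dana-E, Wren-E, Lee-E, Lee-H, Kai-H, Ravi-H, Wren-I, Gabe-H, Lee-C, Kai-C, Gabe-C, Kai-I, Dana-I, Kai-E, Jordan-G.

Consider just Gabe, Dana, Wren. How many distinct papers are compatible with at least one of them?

4

The union of neighbours of {Gabe, Dana, Wren} is {C, E, H, I}, which has 4 elements.
Since |N(S)| = 4 ≥ |S| = 3, Hall's condition holds for this subset.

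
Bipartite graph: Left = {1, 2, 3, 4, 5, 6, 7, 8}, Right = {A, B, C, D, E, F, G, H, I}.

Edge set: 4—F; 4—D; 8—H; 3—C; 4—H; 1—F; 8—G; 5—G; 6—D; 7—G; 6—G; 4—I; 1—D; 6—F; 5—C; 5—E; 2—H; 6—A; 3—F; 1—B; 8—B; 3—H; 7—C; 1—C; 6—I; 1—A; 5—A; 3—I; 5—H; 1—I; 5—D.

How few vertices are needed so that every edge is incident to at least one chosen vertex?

8

A maximum matching has 8 edges (e.g. 1–A, 2–H, 3–I, 4–D, 5–G, 6–F, 7–C, 8–B).
By König's theorem the minimum vertex cover has the same size. One such cover is {1, 2, 3, 4, 5, 6, 7, 8}.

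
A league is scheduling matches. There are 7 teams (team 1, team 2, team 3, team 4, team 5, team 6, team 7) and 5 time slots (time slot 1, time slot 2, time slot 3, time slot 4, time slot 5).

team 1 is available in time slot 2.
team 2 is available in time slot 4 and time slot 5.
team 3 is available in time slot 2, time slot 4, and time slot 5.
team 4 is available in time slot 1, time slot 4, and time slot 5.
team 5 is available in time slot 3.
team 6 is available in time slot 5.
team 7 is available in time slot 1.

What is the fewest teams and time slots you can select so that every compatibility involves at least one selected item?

A maximum matching has 5 edges (e.g. team 1–time slot 2, team 2–time slot 5, team 3–time slot 4, team 4–time slot 1, team 5–time slot 3).
By König's theorem the minimum vertex cover has the same size. One such cover is {team 5, time slot 1, time slot 2, time slot 4, time slot 5}.

5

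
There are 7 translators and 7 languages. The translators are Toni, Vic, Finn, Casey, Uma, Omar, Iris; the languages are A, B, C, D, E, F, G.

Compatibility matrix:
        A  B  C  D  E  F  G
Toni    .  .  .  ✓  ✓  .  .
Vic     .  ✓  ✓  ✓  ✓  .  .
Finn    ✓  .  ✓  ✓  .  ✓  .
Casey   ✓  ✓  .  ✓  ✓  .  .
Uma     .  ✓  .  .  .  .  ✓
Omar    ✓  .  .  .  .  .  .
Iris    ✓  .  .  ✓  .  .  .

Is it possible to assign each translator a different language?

Yes

A valid assignment of size 7: Toni→E, Vic→C, Finn→F, Casey→B, Uma→G, Omar→A, Iris→D.
Every translator is matched, so this is a perfect matching.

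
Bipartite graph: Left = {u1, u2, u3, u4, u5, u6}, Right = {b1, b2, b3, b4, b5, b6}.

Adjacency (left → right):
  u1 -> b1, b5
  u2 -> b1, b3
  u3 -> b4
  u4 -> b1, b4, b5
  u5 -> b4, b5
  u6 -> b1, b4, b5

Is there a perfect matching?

The set {u1, u3, u4, u5, u6} has only 3 neighbours ({b1, b4, b5}), so by Hall's theorem at most 4 of the 6 left vertices can be matched.
Hence no matching covers every left vertex.

No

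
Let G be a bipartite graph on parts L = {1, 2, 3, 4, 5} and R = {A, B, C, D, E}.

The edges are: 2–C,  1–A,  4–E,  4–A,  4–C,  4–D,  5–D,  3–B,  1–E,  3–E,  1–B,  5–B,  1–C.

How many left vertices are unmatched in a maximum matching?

0

A valid assignment of size 5: 1→A, 2→C, 3→E, 4→D, 5→B.
This saturates every left vertex, so 5 is the maximum.
That matches 5 of the 5, leaving 0 unmatched; no matching can do better.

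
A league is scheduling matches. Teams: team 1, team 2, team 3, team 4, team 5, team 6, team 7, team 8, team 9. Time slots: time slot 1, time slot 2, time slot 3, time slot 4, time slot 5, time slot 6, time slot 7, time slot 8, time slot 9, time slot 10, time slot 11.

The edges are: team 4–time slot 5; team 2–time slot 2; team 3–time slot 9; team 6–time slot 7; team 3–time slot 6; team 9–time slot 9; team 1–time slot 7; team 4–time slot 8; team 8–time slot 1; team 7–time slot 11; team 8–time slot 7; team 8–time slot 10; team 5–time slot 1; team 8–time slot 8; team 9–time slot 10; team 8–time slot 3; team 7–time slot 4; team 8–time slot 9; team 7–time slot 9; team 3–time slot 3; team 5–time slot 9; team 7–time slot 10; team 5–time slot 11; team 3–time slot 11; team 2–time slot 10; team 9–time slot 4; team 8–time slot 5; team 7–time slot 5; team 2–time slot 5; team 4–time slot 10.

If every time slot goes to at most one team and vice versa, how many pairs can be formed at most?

8

For example, pair team 1–time slot 7, team 2–time slot 2, team 3–time slot 3, team 4–time slot 8, team 5–time slot 9, team 7–time slot 4, team 8–time slot 5, team 9–time slot 10.
The set {team 1, team 6} has only 1 neighbour ({time slot 7}), so by Hall's theorem at most 8 of the 9 teams can be matched.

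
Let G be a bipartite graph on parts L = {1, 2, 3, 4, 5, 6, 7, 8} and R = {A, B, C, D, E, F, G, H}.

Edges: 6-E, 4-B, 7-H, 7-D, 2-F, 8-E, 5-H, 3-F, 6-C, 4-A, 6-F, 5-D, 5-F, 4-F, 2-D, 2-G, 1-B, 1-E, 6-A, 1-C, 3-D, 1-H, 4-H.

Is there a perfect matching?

Yes

For example, pair 1–B, 2–G, 3–F, 4–A, 5–H, 6–C, 7–D, 8–E.
All 8 left vertices are covered.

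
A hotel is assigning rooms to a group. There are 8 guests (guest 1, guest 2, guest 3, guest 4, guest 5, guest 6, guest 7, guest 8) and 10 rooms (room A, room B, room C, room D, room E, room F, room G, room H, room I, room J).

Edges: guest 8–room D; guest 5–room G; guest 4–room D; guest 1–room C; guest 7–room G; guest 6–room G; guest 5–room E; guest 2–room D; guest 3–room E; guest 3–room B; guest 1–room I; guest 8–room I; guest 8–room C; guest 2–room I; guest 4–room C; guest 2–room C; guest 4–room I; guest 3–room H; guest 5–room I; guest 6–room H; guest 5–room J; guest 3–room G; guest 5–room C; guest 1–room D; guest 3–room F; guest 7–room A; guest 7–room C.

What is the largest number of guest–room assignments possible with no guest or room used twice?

For example, pair guest 1-room C, guest 2-room D, guest 3-room F, guest 4-room I, guest 5-room J, guest 6-room H, guest 7-room G.
The set {guest 1, guest 2, guest 4, guest 8} has only 3 neighbours ({room C, room D, room I}), so by Hall's theorem at most 7 of the 8 guests can be matched.

7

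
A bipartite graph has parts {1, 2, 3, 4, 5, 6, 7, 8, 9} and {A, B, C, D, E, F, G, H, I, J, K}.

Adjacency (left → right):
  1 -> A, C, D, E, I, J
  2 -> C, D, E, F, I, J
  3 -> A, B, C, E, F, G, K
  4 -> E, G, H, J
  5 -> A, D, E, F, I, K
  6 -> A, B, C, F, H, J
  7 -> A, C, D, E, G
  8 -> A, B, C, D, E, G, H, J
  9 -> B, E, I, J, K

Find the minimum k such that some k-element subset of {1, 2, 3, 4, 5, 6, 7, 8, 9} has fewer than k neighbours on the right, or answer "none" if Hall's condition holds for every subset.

A matching saturating every left vertex exists, for instance 1→E, 2→F, 3→A, 4→H, 5→K, 6→B, 7→D, 8→G, 9→J.
By Hall's marriage theorem, this means |N(S)| ≥ |S| for every subset S, so no violating subset exists.

none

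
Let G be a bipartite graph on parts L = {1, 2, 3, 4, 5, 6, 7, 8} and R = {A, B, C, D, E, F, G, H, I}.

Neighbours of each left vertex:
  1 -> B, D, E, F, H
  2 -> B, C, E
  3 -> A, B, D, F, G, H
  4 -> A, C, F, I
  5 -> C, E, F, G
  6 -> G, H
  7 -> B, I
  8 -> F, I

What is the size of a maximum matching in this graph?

For example, pair 1–H, 2–E, 3–A, 4–I, 5–C, 6–G, 7–B, 8–F.
This saturates every left vertex, so 8 is the maximum.

8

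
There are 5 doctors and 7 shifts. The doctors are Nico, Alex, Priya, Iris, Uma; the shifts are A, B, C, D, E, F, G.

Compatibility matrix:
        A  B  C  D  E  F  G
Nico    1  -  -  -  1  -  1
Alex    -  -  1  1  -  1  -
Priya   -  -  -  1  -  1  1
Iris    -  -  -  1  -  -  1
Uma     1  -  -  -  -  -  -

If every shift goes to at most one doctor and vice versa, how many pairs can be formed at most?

One maximum matching: Nico–E, Alex–C, Priya–F, Iris–G, Uma–A.
All 5 doctors are matched, so no larger matching exists.

5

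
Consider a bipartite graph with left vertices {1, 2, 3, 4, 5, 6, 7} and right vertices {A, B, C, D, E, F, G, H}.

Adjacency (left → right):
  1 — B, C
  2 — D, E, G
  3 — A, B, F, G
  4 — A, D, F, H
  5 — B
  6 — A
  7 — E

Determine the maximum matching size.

One maximum matching: 1-C, 2-D, 3-G, 4-F, 5-B, 6-A, 7-E.
All 7 left vertices are matched, so no larger matching exists.

7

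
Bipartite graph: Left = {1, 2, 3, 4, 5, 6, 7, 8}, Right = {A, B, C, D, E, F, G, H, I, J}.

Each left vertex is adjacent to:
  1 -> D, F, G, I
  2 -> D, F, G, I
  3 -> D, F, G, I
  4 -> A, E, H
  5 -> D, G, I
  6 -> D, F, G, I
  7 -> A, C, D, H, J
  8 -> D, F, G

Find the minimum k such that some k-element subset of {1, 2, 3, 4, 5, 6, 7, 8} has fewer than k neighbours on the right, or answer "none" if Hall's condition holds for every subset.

5

Take S = {1, 2, 3, 5, 6}. Its neighbourhood is {D, F, G, I}, so |N(S)| = 4 < |S| = 5.
Every subset of size less than 5 has at least as many neighbours as members, so 5 is the minimum.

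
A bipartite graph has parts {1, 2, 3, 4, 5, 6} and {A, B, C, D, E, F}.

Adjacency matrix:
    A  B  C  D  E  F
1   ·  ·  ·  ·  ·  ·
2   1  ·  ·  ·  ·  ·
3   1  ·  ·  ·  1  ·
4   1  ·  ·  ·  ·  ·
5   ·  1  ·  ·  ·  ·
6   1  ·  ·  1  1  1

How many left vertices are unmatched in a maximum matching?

One maximum matching: 2-A, 3-E, 5-B, 6-D.
The set {1, 2, 4} has only 1 neighbour ({A}), so by Hall's theorem at most 4 of the 6 left vertices can be matched.
That matches 4 of the 6, leaving 2 unmatched; no matching can do better.

2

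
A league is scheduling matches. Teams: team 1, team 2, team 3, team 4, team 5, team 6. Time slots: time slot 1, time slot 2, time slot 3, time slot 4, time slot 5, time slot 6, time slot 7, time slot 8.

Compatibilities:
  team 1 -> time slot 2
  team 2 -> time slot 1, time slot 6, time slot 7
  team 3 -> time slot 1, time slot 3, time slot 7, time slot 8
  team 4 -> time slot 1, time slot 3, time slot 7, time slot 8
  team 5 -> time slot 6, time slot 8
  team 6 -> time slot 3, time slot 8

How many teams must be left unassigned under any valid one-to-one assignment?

For example, pair team 1→time slot 2, team 2→time slot 7, team 3→time slot 1, team 4→time slot 3, team 5→time slot 6, team 6→time slot 8.
This saturates every team, so 6 is the maximum.
That matches 6 of the 6, leaving 0 unmatched; no matching can do better.

0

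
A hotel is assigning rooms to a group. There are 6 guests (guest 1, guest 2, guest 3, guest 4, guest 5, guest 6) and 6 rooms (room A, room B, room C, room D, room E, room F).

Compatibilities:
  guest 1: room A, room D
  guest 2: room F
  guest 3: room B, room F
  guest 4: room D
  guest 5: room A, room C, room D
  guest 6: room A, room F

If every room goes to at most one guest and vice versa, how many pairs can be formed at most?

5

A valid assignment of size 5: guest 1→room A, guest 2→room F, guest 3→room B, guest 4→room D, guest 5→room C.
The set {guest 1, guest 2, guest 4, guest 6} has only 3 neighbours ({room A, room D, room F}), so by Hall's theorem at most 5 of the 6 guests can be matched.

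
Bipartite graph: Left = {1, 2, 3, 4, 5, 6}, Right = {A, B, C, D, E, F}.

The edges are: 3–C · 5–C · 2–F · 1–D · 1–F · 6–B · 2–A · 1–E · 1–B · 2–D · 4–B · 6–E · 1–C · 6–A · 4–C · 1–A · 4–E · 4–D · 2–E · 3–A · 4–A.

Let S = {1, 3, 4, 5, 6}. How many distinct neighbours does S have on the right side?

The union of neighbours of {1, 3, 4, 5, 6} is {A, B, C, D, E, F}, which has 6 elements.
Since |N(S)| = 6 ≥ |S| = 5, Hall's condition holds for this subset.

6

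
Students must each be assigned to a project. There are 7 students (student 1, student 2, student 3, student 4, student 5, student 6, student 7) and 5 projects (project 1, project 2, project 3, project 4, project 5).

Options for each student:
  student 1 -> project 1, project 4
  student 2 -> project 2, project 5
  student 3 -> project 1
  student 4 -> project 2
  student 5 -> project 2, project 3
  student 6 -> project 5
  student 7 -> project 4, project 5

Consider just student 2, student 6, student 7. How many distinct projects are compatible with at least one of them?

3

The union of neighbours of {student 2, student 6, student 7} is {project 2, project 4, project 5}, which has 3 elements.
Since |N(S)| = 3 ≥ |S| = 3, Hall's condition holds for this subset.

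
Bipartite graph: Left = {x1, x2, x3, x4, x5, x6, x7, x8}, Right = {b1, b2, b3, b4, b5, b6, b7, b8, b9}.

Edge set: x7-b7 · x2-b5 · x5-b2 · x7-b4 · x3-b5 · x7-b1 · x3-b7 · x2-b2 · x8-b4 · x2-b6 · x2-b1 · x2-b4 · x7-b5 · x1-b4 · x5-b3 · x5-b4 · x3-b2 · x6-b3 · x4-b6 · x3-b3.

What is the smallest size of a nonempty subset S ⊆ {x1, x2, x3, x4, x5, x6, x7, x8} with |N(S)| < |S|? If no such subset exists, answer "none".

2

Take S = {x1, x8}. Its neighbourhood is {b4}, so |N(S)| = 1 < |S| = 2.
No single vertex violates Hall's condition since each has at least one neighbour, so 2 is the minimum.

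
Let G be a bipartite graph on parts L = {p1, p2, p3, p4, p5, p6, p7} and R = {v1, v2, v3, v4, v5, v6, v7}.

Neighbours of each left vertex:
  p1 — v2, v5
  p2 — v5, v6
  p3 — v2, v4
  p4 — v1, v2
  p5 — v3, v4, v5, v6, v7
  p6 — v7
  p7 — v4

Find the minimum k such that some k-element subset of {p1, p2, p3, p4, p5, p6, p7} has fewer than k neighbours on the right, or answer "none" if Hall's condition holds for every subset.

A matching saturating every left vertex exists, for instance p1→v5, p2→v6, p3→v2, p4→v1, p5→v3, p6→v7, p7→v4.
By Hall's marriage theorem, this means |N(S)| ≥ |S| for every subset S, so no violating subset exists.

none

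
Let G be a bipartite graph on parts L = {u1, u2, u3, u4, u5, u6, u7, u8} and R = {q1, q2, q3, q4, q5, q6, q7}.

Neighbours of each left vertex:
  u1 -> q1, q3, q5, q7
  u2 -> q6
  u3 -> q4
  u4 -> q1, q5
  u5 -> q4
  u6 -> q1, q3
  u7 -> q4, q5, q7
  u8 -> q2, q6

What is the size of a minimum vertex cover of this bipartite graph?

7

A maximum matching has 7 edges (e.g. u1–q5, u2–q6, u3–q4, u4–q1, u6–q3, u7–q7, u8–q2).
By König's theorem the minimum vertex cover has the same size. One such cover is {u1, u2, u4, u6, u7, u8, q4}.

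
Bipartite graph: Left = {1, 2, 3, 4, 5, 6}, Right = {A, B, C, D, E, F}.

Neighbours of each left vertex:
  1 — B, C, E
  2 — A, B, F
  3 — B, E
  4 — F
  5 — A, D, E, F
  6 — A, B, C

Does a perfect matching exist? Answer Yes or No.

Yes

One maximum matching: 1-C, 2-A, 3-E, 4-F, 5-D, 6-B.
Every left vertex is matched, so this is a perfect matching.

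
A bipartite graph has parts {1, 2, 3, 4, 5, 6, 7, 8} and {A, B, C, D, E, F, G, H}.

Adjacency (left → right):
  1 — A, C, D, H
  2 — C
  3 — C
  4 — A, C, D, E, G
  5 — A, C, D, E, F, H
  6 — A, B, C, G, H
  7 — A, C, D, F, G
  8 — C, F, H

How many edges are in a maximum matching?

7

One maximum matching: 1→D, 2→C, 4→E, 5→H, 6→A, 7→G, 8→F.
The set {2, 3} has only 1 neighbour ({C}), so by Hall's theorem at most 7 of the 8 left vertices can be matched.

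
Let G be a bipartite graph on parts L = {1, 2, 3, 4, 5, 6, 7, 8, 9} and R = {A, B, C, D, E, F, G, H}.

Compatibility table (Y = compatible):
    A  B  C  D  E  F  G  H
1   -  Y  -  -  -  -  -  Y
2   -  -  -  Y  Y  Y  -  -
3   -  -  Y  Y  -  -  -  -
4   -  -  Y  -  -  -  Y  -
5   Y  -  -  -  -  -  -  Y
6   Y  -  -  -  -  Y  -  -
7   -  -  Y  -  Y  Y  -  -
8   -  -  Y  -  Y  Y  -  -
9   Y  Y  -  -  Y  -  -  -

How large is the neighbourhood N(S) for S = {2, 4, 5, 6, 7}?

7

The union of neighbours of {2, 4, 5, 6, 7} is {A, C, D, E, F, G, H}, which has 7 elements.
Since |N(S)| = 7 ≥ |S| = 5, Hall's condition holds for this subset.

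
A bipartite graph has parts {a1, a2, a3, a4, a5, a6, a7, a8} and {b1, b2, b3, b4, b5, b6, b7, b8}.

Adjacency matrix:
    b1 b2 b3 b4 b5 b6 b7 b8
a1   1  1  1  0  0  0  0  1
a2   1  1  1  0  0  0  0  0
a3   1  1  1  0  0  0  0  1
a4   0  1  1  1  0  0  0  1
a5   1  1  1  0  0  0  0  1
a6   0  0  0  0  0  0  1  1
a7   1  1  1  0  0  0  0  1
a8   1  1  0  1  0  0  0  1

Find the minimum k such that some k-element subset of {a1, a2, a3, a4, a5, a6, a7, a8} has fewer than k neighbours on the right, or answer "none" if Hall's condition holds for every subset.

5

Take S = {a1, a2, a3, a5, a7}. Its neighbourhood is {b1, b2, b3, b8}, so |N(S)| = 4 < |S| = 5.
Every subset of size less than 5 has at least as many neighbours as members, so 5 is the minimum.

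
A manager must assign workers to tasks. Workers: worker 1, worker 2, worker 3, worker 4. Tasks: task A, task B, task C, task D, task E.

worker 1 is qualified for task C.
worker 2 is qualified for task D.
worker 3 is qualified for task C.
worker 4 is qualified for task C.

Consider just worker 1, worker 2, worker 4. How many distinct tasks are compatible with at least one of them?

2

The union of neighbours of {worker 1, worker 2, worker 4} is {task C, task D}, which has 2 elements.
Since |N(S)| = 2 < |S| = 3, Hall's condition fails for this subset.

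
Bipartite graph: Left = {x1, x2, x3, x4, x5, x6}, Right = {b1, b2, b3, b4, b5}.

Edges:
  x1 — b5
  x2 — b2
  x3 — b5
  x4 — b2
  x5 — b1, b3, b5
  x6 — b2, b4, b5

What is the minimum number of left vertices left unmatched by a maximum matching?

2

One maximum matching: x1-b5, x2-b2, x5-b3, x6-b4.
The set {x1, x2, x3, x4} has only 2 neighbours ({b2, b5}), so by Hall's theorem at most 4 of the 6 left vertices can be matched.
That matches 4 of the 6, leaving 2 unmatched; no matching can do better.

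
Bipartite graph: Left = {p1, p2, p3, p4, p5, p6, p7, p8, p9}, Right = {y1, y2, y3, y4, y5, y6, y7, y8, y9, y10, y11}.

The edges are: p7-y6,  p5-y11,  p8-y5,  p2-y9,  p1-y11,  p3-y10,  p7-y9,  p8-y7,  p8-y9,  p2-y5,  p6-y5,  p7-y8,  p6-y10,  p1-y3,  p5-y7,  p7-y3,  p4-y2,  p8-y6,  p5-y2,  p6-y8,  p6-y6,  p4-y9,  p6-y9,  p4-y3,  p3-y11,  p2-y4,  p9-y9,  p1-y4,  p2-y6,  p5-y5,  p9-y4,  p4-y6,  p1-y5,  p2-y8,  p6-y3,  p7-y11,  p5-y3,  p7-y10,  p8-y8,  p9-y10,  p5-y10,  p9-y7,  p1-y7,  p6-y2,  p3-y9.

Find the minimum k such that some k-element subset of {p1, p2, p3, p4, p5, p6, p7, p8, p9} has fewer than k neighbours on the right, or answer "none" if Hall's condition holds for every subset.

none

A matching saturating every left vertex exists, for instance p1→y11, p2→y8, p3→y9, p4→y2, p5→y5, p6→y3, p7→y10, p8→y6, p9→y7.
By Hall's marriage theorem, this means |N(S)| ≥ |S| for every subset S, so no violating subset exists.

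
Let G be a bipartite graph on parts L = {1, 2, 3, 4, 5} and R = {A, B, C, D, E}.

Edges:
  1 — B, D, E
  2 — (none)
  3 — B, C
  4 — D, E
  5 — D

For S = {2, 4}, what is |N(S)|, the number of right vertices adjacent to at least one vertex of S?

The union of neighbours of {2, 4} is {D, E}, which has 2 elements.
Since |N(S)| = 2 ≥ |S| = 2, Hall's condition holds for this subset.

2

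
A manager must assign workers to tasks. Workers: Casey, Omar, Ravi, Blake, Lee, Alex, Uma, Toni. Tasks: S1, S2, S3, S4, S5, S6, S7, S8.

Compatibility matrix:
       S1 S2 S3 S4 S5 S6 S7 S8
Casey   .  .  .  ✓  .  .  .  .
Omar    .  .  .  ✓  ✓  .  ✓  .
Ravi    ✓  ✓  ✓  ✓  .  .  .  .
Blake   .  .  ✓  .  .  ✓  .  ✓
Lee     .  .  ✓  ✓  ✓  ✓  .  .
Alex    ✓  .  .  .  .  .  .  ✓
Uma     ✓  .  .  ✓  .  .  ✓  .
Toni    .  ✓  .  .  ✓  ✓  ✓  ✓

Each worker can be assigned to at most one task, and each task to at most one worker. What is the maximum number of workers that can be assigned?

8

One maximum matching: Casey–S4, Omar–S5, Ravi–S3, Blake–S8, Lee–S6, Alex–S1, Uma–S7, Toni–S2.
All 8 workers are matched, so no larger matching exists.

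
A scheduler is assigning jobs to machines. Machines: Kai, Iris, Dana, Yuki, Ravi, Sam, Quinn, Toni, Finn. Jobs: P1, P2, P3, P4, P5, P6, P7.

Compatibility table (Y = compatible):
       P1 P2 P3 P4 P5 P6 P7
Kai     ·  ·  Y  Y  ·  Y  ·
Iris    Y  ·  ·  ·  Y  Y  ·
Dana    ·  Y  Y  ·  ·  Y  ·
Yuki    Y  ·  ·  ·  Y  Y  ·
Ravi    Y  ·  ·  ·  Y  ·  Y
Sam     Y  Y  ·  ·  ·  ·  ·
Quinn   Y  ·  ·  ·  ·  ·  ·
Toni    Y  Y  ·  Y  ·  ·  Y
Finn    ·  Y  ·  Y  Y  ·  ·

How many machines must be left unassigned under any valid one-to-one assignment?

2

One maximum matching: Kai-P4, Iris-P6, Dana-P3, Yuki-P5, Ravi-P7, Sam-P2, Quinn-P1.
The set {Kai, Iris, Dana, Yuki, Ravi, Sam, Quinn, Toni, Finn} has only 7 neighbours ({P1, P2, P3, P4, P5, P6, P7}), so by Hall's theorem at most 7 of the 9 machines can be matched.
That matches 7 of the 9, leaving 2 unmatched; no matching can do better.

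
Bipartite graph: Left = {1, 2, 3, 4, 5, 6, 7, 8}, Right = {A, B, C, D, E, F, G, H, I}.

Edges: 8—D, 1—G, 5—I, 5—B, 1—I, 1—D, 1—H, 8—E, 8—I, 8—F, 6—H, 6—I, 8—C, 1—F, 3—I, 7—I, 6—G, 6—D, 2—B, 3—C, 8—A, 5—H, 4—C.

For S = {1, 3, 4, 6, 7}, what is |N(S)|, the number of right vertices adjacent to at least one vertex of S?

The union of neighbours of {1, 3, 4, 6, 7} is {C, D, F, G, H, I}, which has 6 elements.
Since |N(S)| = 6 ≥ |S| = 5, Hall's condition holds for this subset.

6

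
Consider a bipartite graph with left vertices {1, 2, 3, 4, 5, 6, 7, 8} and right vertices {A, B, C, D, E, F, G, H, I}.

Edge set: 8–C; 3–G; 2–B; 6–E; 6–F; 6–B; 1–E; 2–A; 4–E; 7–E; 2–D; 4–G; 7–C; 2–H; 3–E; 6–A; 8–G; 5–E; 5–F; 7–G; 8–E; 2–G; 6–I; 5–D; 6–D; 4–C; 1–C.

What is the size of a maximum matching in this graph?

6

A valid assignment of size 6: 1-C, 2-H, 3-G, 4-E, 5-D, 6-A.
The set {1, 3, 4, 7, 8} has only 3 neighbours ({C, E, G}), so by Hall's theorem at most 6 of the 8 left vertices can be matched.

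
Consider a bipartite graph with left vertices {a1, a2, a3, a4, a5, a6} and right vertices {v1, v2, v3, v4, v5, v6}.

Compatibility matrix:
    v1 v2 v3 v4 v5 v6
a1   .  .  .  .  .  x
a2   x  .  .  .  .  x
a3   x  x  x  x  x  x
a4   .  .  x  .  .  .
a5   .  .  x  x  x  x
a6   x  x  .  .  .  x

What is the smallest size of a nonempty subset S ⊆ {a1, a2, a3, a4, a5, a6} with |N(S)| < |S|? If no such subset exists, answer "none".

A matching saturating every left vertex exists, for instance a1→v6, a2→v1, a3→v4, a4→v3, a5→v5, a6→v2.
By Hall's marriage theorem, this means |N(S)| ≥ |S| for every subset S, so no violating subset exists.

none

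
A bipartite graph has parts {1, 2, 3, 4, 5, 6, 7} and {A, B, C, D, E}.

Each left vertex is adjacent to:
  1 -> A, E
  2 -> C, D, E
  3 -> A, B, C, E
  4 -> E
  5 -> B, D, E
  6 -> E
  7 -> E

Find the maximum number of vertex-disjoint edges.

One maximum matching: 1-A, 2-D, 3-C, 4-E, 5-B.
The set {4, 6, 7} has only 1 neighbour ({E}), so by Hall's theorem at most 5 of the 7 left vertices can be matched.

5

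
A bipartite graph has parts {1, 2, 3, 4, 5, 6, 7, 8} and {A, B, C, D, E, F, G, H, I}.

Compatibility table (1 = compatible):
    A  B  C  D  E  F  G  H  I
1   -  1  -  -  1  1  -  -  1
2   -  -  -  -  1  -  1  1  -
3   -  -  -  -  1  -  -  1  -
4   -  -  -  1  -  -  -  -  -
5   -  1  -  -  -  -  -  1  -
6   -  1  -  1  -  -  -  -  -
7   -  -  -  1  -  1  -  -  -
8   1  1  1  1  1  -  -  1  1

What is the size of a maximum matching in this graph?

For example, pair 1→I, 2→G, 3→E, 4→D, 5→H, 6→B, 7→F, 8→A.
All 8 left vertices are matched, so no larger matching exists.

8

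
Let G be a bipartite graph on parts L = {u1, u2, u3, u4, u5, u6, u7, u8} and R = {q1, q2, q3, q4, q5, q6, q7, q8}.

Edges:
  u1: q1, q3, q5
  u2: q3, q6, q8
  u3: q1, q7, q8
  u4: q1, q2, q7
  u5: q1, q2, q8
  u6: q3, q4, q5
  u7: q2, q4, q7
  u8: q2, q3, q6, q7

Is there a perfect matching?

Yes

One maximum matching: u1-q3, u2-q8, u3-q7, u4-q2, u5-q1, u6-q5, u7-q4, u8-q6.
All 8 left vertices are covered.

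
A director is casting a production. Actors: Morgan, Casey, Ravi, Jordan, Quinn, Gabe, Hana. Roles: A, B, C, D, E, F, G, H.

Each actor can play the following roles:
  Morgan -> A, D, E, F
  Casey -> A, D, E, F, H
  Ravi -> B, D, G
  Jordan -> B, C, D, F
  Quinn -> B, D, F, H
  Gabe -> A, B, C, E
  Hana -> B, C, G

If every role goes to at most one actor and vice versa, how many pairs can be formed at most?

One maximum matching: Morgan–D, Casey–A, Ravi–G, Jordan–C, Quinn–F, Gabe–E, Hana–B.
All 7 actors are matched, so no larger matching exists.

7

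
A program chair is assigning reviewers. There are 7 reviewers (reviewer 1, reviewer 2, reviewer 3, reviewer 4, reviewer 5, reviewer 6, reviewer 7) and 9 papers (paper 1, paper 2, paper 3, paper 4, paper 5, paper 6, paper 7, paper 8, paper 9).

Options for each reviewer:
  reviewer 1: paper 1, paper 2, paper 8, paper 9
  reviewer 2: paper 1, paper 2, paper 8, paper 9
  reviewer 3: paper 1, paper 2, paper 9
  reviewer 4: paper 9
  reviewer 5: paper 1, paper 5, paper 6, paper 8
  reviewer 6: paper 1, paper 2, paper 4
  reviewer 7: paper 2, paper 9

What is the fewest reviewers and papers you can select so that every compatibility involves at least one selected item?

6

{reviewer 5, reviewer 6, paper 1, paper 2, paper 8, paper 9} is a vertex cover of size 6: every edge has an endpoint in this set.
No smaller cover exists because reviewer 1–paper 8, reviewer 2–paper 2, reviewer 3–paper 1, reviewer 4–paper 9, reviewer 5–paper 6, reviewer 6–paper 4 is a matching of size 6, and a cover must include an endpoint of each of these disjoint edges (König's theorem).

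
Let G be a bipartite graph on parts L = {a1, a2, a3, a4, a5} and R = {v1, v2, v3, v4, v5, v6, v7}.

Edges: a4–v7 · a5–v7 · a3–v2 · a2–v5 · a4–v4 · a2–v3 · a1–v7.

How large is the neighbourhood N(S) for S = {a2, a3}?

The union of neighbours of {a2, a3} is {v2, v3, v5}, which has 3 elements.
Since |N(S)| = 3 ≥ |S| = 2, Hall's condition holds for this subset.

3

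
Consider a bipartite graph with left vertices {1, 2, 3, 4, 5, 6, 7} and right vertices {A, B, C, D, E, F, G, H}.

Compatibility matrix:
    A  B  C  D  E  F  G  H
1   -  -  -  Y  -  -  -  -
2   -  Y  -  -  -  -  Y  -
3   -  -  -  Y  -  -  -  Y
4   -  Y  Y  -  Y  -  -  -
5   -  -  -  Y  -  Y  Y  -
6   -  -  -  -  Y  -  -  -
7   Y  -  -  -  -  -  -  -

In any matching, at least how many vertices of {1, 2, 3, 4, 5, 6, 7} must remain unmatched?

For example, pair 1–D, 2–G, 3–H, 4–B, 5–F, 6–E, 7–A.
All 7 left vertices are matched, so no larger matching exists.
That matches 7 of the 7, leaving 0 unmatched; no matching can do better.

0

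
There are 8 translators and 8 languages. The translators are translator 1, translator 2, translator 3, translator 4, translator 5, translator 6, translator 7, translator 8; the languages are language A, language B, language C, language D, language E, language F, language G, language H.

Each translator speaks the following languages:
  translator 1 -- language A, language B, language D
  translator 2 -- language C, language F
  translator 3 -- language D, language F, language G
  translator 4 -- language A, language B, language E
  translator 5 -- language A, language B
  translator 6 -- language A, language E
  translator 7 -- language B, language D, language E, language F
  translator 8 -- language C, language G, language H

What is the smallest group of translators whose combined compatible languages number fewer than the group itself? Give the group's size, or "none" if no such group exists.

none

A matching saturating every translator exists, for instance translator 1→language D, translator 2→language C, translator 3→language G, translator 4→language E, translator 5→language B, translator 6→language A, translator 7→language F, translator 8→language H.
By Hall's marriage theorem, this means |N(S)| ≥ |S| for every subset S, so no violating subset exists.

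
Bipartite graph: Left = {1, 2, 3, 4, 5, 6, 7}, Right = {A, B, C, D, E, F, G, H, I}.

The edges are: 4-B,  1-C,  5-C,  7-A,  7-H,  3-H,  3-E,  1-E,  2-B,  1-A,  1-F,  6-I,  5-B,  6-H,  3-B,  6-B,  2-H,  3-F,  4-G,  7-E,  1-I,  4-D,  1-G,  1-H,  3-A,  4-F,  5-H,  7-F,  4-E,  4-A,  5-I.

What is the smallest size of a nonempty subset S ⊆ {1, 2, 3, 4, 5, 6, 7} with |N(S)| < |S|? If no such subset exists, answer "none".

none

A matching saturating every left vertex exists, for instance 1→A, 2→B, 3→E, 4→G, 5→C, 6→I, 7→H.
By Hall's marriage theorem, this means |N(S)| ≥ |S| for every subset S, so no violating subset exists.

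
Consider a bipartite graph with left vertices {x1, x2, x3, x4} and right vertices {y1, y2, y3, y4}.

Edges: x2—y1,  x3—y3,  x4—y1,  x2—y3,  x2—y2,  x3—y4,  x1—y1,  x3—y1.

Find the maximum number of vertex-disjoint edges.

For example, pair x1→y1, x2→y2, x3→y3.
The set {x1, x4} has only 1 neighbour ({y1}), so by Hall's theorem at most 3 of the 4 left vertices can be matched.

3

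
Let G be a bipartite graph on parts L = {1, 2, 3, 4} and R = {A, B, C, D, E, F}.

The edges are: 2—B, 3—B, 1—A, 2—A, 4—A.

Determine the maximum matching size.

One maximum matching: 1-A, 2-B.
The set {1, 2, 3, 4} has only 2 neighbours ({A, B}), so by Hall's theorem at most 2 of the 4 left vertices can be matched.

2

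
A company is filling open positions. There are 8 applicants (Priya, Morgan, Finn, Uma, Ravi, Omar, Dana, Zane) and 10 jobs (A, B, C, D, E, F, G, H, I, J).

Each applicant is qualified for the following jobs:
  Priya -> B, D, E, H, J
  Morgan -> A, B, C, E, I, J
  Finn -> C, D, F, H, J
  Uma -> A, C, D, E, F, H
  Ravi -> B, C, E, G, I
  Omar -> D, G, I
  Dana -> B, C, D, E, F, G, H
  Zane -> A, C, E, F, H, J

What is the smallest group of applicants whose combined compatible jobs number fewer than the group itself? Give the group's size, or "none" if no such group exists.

A matching saturating every applicant exists, for instance Priya→E, Morgan→B, Finn→F, Uma→A, Ravi→G, Omar→D, Dana→H, Zane→J.
By Hall's marriage theorem, this means |N(S)| ≥ |S| for every subset S, so no violating subset exists.

none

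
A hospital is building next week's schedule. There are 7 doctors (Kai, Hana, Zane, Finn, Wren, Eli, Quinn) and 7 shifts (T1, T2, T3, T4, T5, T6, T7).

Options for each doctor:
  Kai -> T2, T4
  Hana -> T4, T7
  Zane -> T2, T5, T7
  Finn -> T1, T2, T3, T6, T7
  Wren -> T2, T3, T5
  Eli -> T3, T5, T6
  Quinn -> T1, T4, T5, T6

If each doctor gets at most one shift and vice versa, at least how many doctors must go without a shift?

One maximum matching: Kai→T2, Hana→T4, Zane→T7, Finn→T1, Wren→T3, Eli→T6, Quinn→T5.
All 7 doctors are matched, so no larger matching exists.
That matches 7 of the 7, leaving 0 unmatched; no matching can do better.

0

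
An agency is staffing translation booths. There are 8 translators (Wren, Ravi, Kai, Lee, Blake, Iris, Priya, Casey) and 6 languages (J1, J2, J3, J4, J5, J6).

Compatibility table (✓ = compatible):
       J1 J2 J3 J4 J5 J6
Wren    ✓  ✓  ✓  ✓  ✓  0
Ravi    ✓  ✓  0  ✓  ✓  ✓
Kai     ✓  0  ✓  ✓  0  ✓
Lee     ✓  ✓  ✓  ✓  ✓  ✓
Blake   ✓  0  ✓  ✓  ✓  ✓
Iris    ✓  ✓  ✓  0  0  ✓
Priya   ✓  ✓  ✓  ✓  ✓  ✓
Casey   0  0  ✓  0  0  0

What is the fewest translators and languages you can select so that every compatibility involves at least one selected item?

6

The 6 edges Wren–J2, Ravi–J5, Kai–J4, Lee–J6, Blake–J1, Iris–J3 form a matching, so any vertex cover needs at least 6 vertices (one per matched edge).
Conversely {J1, J2, J3, J4, J5, J6} meets every edge and has exactly 6 vertices, so 6 is optimal.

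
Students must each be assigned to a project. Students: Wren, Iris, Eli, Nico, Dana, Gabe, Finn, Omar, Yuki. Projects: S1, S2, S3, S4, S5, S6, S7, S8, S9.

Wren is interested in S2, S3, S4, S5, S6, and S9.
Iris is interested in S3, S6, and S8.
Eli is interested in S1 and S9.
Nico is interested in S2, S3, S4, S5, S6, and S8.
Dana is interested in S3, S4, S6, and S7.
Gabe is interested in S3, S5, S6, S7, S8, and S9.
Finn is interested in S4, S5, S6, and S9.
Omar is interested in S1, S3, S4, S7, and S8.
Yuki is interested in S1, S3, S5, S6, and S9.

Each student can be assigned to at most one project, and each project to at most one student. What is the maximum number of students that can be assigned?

9

For example, pair Wren-S9, Iris-S8, Eli-S1, Nico-S2, Dana-S4, Gabe-S7, Finn-S5, Omar-S3, Yuki-S6.
This saturates every student, so 9 is the maximum.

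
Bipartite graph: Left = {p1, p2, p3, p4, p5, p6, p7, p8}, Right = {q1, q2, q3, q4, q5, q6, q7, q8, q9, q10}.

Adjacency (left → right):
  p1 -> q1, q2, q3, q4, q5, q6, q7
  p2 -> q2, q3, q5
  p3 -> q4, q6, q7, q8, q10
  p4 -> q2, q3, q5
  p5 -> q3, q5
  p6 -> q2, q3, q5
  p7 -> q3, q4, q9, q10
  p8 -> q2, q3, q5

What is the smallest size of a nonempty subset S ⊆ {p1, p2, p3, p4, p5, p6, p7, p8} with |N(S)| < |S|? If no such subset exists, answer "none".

Take S = {p2, p4, p5, p6}. Its neighbourhood is {q2, q3, q5}, so |N(S)| = 3 < |S| = 4.
Every subset of size less than 4 has at least as many neighbours as members, so 4 is the minimum.

4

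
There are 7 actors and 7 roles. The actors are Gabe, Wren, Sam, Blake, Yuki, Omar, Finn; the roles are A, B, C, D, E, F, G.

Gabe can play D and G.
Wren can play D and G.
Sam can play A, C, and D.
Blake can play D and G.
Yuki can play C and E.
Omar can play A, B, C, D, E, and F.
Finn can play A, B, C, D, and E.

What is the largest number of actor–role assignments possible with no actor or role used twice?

A valid assignment of size 6: Gabe–D, Wren–G, Sam–C, Yuki–E, Omar–B, Finn–A.
The set {Gabe, Wren, Blake} has only 2 neighbours ({D, G}), so by Hall's theorem at most 6 of the 7 actors can be matched.

6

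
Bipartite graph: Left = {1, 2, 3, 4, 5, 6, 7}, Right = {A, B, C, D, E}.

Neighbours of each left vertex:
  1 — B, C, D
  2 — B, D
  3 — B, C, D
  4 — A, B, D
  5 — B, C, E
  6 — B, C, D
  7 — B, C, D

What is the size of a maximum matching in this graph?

One maximum matching: 1-C, 2-D, 3-B, 4-A, 5-E.
The set {1, 2, 3, 6, 7} has only 3 neighbours ({B, C, D}), so by Hall's theorem at most 5 of the 7 left vertices can be matched.

5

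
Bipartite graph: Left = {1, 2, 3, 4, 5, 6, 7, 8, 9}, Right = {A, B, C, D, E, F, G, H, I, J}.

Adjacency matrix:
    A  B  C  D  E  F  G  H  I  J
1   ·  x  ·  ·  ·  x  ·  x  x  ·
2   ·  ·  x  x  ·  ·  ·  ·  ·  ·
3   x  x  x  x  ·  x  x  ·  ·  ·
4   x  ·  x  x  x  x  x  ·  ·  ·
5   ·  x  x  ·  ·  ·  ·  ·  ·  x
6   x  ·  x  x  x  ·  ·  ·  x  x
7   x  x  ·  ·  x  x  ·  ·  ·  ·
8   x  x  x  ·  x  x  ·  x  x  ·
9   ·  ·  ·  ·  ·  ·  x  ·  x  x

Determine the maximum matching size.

For example, pair 1-H, 2-D, 3-F, 4-G, 5-C, 6-A, 7-B, 8-E, 9-J.
This saturates every left vertex, so 9 is the maximum.

9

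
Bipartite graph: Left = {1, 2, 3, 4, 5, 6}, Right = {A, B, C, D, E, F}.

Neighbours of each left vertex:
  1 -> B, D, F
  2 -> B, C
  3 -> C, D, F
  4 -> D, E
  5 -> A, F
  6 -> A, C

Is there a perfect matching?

Yes

A valid assignment of size 6: 1–D, 2–B, 3–F, 4–E, 5–A, 6–C.
All 6 left vertices are covered.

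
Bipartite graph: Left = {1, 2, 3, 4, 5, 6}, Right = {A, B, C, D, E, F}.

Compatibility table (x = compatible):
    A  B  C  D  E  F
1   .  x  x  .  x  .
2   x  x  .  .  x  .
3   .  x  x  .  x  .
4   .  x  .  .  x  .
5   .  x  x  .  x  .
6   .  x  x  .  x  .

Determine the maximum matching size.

4

For example, pair 1-C, 2-A, 3-E, 4-B.
The set {1, 3, 4, 5, 6} has only 3 neighbours ({B, C, E}), so by Hall's theorem at most 4 of the 6 left vertices can be matched.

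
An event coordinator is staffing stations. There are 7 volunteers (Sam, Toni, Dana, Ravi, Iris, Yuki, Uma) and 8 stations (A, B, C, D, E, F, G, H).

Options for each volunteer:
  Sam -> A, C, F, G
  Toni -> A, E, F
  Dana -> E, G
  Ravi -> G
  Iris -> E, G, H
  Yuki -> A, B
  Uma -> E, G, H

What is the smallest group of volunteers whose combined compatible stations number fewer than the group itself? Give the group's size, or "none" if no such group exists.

4

Take S = {Dana, Ravi, Iris, Uma}. Its neighbourhood is {E, G, H}, so |N(S)| = 3 < |S| = 4.
Every subset of size less than 4 has at least as many neighbours as members, so 4 is the minimum.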